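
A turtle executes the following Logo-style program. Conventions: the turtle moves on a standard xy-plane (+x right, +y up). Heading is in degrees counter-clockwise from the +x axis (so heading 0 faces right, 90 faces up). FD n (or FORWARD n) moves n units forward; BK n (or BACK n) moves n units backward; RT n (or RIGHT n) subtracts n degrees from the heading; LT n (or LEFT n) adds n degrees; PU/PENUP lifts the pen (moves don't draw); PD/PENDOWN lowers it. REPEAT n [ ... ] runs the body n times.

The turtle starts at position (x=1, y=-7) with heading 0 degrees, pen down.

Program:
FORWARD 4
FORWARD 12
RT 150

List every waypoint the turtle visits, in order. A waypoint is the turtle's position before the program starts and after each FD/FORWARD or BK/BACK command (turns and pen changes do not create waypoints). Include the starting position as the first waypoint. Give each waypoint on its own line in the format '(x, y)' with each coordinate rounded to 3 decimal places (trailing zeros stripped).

Answer: (1, -7)
(5, -7)
(17, -7)

Derivation:
Executing turtle program step by step:
Start: pos=(1,-7), heading=0, pen down
FD 4: (1,-7) -> (5,-7) [heading=0, draw]
FD 12: (5,-7) -> (17,-7) [heading=0, draw]
RT 150: heading 0 -> 210
Final: pos=(17,-7), heading=210, 2 segment(s) drawn
Waypoints (3 total):
(1, -7)
(5, -7)
(17, -7)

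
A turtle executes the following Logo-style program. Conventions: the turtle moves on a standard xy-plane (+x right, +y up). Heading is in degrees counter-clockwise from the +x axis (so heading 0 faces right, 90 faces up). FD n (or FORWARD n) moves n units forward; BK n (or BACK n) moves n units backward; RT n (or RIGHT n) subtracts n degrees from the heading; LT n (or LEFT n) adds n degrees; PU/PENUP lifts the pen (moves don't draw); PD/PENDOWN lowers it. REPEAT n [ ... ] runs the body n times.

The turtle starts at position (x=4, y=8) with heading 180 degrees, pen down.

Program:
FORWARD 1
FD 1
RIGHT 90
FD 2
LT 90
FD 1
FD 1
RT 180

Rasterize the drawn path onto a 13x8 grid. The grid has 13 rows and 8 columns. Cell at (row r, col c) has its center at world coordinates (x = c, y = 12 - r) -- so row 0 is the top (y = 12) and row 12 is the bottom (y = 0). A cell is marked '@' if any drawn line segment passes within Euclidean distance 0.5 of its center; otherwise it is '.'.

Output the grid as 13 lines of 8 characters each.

Answer: ........
........
@@@.....
..@.....
..@@@...
........
........
........
........
........
........
........
........

Derivation:
Segment 0: (4,8) -> (3,8)
Segment 1: (3,8) -> (2,8)
Segment 2: (2,8) -> (2,10)
Segment 3: (2,10) -> (1,10)
Segment 4: (1,10) -> (0,10)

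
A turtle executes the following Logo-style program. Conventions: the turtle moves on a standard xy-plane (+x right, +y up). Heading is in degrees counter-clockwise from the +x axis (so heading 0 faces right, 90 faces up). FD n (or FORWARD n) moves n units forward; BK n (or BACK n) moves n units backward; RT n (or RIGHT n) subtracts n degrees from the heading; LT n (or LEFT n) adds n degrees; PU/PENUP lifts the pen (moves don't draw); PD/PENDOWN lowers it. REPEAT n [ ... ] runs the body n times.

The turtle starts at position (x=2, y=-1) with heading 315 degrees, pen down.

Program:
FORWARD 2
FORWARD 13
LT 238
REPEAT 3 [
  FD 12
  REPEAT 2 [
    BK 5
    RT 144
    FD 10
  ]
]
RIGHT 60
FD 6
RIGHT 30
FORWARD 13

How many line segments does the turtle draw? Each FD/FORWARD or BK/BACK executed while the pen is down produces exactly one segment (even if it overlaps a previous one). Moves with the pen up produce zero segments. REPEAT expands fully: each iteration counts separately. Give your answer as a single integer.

Executing turtle program step by step:
Start: pos=(2,-1), heading=315, pen down
FD 2: (2,-1) -> (3.414,-2.414) [heading=315, draw]
FD 13: (3.414,-2.414) -> (12.607,-11.607) [heading=315, draw]
LT 238: heading 315 -> 193
REPEAT 3 [
  -- iteration 1/3 --
  FD 12: (12.607,-11.607) -> (0.914,-14.306) [heading=193, draw]
  REPEAT 2 [
    -- iteration 1/2 --
    BK 5: (0.914,-14.306) -> (5.786,-13.181) [heading=193, draw]
    RT 144: heading 193 -> 49
    FD 10: (5.786,-13.181) -> (12.347,-5.634) [heading=49, draw]
    -- iteration 2/2 --
    BK 5: (12.347,-5.634) -> (9.066,-9.408) [heading=49, draw]
    RT 144: heading 49 -> 265
    FD 10: (9.066,-9.408) -> (8.195,-19.37) [heading=265, draw]
  ]
  -- iteration 2/3 --
  FD 12: (8.195,-19.37) -> (7.149,-31.324) [heading=265, draw]
  REPEAT 2 [
    -- iteration 1/2 --
    BK 5: (7.149,-31.324) -> (7.585,-26.343) [heading=265, draw]
    RT 144: heading 265 -> 121
    FD 10: (7.585,-26.343) -> (2.434,-17.771) [heading=121, draw]
    -- iteration 2/2 --
    BK 5: (2.434,-17.771) -> (5.009,-22.057) [heading=121, draw]
    RT 144: heading 121 -> 337
    FD 10: (5.009,-22.057) -> (14.215,-25.964) [heading=337, draw]
  ]
  -- iteration 3/3 --
  FD 12: (14.215,-25.964) -> (25.261,-30.653) [heading=337, draw]
  REPEAT 2 [
    -- iteration 1/2 --
    BK 5: (25.261,-30.653) -> (20.658,-28.7) [heading=337, draw]
    RT 144: heading 337 -> 193
    FD 10: (20.658,-28.7) -> (10.914,-30.949) [heading=193, draw]
    -- iteration 2/2 --
    BK 5: (10.914,-30.949) -> (15.786,-29.824) [heading=193, draw]
    RT 144: heading 193 -> 49
    FD 10: (15.786,-29.824) -> (22.347,-22.277) [heading=49, draw]
  ]
]
RT 60: heading 49 -> 349
FD 6: (22.347,-22.277) -> (28.237,-23.422) [heading=349, draw]
RT 30: heading 349 -> 319
FD 13: (28.237,-23.422) -> (38.048,-31.951) [heading=319, draw]
Final: pos=(38.048,-31.951), heading=319, 19 segment(s) drawn
Segments drawn: 19

Answer: 19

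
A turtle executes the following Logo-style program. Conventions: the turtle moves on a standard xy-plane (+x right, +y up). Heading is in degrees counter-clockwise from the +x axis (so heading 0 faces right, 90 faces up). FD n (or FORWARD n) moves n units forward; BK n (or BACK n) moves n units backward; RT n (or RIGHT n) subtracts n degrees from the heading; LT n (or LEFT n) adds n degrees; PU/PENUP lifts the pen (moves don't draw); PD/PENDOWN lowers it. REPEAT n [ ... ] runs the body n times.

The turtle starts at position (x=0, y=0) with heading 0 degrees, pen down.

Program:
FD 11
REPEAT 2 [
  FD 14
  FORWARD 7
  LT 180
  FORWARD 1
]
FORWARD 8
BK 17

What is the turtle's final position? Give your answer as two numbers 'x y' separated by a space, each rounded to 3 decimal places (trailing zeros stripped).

Executing turtle program step by step:
Start: pos=(0,0), heading=0, pen down
FD 11: (0,0) -> (11,0) [heading=0, draw]
REPEAT 2 [
  -- iteration 1/2 --
  FD 14: (11,0) -> (25,0) [heading=0, draw]
  FD 7: (25,0) -> (32,0) [heading=0, draw]
  LT 180: heading 0 -> 180
  FD 1: (32,0) -> (31,0) [heading=180, draw]
  -- iteration 2/2 --
  FD 14: (31,0) -> (17,0) [heading=180, draw]
  FD 7: (17,0) -> (10,0) [heading=180, draw]
  LT 180: heading 180 -> 0
  FD 1: (10,0) -> (11,0) [heading=0, draw]
]
FD 8: (11,0) -> (19,0) [heading=0, draw]
BK 17: (19,0) -> (2,0) [heading=0, draw]
Final: pos=(2,0), heading=0, 9 segment(s) drawn

Answer: 2 0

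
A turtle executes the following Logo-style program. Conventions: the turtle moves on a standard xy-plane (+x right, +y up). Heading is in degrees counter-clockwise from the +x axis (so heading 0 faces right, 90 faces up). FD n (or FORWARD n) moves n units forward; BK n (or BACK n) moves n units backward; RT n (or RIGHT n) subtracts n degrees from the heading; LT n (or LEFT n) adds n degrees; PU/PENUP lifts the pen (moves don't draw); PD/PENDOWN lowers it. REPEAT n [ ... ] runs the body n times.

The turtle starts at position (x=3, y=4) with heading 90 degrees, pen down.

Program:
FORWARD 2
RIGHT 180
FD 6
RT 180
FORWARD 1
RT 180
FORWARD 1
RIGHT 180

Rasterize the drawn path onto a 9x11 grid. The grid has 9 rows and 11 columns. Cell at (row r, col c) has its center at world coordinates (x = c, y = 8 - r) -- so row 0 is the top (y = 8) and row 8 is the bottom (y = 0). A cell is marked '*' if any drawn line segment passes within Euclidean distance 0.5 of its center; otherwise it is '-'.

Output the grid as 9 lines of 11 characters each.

Answer: -----------
-----------
---*-------
---*-------
---*-------
---*-------
---*-------
---*-------
---*-------

Derivation:
Segment 0: (3,4) -> (3,6)
Segment 1: (3,6) -> (3,0)
Segment 2: (3,0) -> (3,1)
Segment 3: (3,1) -> (3,0)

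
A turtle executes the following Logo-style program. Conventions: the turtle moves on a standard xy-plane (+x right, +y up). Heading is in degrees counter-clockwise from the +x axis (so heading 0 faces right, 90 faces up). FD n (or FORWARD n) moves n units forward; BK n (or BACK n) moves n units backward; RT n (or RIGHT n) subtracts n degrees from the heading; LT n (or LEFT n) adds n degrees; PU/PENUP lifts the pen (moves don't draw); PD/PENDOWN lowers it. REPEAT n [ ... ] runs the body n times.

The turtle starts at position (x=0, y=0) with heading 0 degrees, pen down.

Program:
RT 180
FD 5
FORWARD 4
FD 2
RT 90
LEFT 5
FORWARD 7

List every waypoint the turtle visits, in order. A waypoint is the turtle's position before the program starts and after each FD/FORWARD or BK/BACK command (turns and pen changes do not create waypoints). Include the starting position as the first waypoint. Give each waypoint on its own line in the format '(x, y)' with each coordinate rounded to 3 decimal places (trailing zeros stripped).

Answer: (0, 0)
(-5, 0)
(-9, 0)
(-11, 0)
(-11.61, 6.973)

Derivation:
Executing turtle program step by step:
Start: pos=(0,0), heading=0, pen down
RT 180: heading 0 -> 180
FD 5: (0,0) -> (-5,0) [heading=180, draw]
FD 4: (-5,0) -> (-9,0) [heading=180, draw]
FD 2: (-9,0) -> (-11,0) [heading=180, draw]
RT 90: heading 180 -> 90
LT 5: heading 90 -> 95
FD 7: (-11,0) -> (-11.61,6.973) [heading=95, draw]
Final: pos=(-11.61,6.973), heading=95, 4 segment(s) drawn
Waypoints (5 total):
(0, 0)
(-5, 0)
(-9, 0)
(-11, 0)
(-11.61, 6.973)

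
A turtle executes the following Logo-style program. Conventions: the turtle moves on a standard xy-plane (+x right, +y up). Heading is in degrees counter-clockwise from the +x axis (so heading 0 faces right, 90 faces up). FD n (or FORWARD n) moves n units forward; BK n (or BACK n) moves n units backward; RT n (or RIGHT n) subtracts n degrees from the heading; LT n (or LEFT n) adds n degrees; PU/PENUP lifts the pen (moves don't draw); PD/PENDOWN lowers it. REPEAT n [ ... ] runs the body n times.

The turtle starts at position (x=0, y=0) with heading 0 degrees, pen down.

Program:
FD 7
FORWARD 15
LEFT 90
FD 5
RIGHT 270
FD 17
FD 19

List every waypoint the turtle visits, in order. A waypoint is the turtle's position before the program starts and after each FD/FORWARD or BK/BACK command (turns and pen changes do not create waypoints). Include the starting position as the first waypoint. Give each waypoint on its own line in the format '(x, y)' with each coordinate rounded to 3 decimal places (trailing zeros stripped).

Answer: (0, 0)
(7, 0)
(22, 0)
(22, 5)
(5, 5)
(-14, 5)

Derivation:
Executing turtle program step by step:
Start: pos=(0,0), heading=0, pen down
FD 7: (0,0) -> (7,0) [heading=0, draw]
FD 15: (7,0) -> (22,0) [heading=0, draw]
LT 90: heading 0 -> 90
FD 5: (22,0) -> (22,5) [heading=90, draw]
RT 270: heading 90 -> 180
FD 17: (22,5) -> (5,5) [heading=180, draw]
FD 19: (5,5) -> (-14,5) [heading=180, draw]
Final: pos=(-14,5), heading=180, 5 segment(s) drawn
Waypoints (6 total):
(0, 0)
(7, 0)
(22, 0)
(22, 5)
(5, 5)
(-14, 5)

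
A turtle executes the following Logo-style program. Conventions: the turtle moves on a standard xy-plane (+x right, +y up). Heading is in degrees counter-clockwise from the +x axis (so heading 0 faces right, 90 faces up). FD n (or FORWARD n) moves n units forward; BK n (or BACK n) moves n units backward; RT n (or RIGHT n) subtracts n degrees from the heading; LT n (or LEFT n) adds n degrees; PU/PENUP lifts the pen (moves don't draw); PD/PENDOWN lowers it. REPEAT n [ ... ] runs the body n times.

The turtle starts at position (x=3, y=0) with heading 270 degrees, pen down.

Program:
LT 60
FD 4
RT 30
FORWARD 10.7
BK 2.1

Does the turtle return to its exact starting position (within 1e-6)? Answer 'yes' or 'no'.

Answer: no

Derivation:
Executing turtle program step by step:
Start: pos=(3,0), heading=270, pen down
LT 60: heading 270 -> 330
FD 4: (3,0) -> (6.464,-2) [heading=330, draw]
RT 30: heading 330 -> 300
FD 10.7: (6.464,-2) -> (11.814,-11.266) [heading=300, draw]
BK 2.1: (11.814,-11.266) -> (10.764,-9.448) [heading=300, draw]
Final: pos=(10.764,-9.448), heading=300, 3 segment(s) drawn

Start position: (3, 0)
Final position: (10.764, -9.448)
Distance = 12.229; >= 1e-6 -> NOT closed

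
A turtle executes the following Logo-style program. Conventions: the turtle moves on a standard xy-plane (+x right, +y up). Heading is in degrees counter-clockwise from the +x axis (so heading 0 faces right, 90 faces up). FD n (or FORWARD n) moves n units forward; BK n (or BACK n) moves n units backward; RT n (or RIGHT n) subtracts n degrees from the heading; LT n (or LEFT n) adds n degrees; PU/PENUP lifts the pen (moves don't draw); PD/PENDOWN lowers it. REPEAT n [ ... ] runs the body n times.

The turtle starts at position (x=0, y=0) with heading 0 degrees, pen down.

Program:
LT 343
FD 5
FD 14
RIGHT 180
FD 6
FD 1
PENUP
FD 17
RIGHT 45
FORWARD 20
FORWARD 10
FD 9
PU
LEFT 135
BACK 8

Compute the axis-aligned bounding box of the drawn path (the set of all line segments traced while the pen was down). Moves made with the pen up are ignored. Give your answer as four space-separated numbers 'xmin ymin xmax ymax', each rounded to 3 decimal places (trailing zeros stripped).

Executing turtle program step by step:
Start: pos=(0,0), heading=0, pen down
LT 343: heading 0 -> 343
FD 5: (0,0) -> (4.782,-1.462) [heading=343, draw]
FD 14: (4.782,-1.462) -> (18.17,-5.555) [heading=343, draw]
RT 180: heading 343 -> 163
FD 6: (18.17,-5.555) -> (12.432,-3.801) [heading=163, draw]
FD 1: (12.432,-3.801) -> (11.476,-3.508) [heading=163, draw]
PU: pen up
FD 17: (11.476,-3.508) -> (-4.782,1.462) [heading=163, move]
RT 45: heading 163 -> 118
FD 20: (-4.782,1.462) -> (-14.171,19.121) [heading=118, move]
FD 10: (-14.171,19.121) -> (-18.866,27.95) [heading=118, move]
FD 9: (-18.866,27.95) -> (-23.091,35.897) [heading=118, move]
PU: pen up
LT 135: heading 118 -> 253
BK 8: (-23.091,35.897) -> (-20.752,43.547) [heading=253, move]
Final: pos=(-20.752,43.547), heading=253, 4 segment(s) drawn

Segment endpoints: x in {0, 4.782, 11.476, 12.432, 18.17}, y in {-5.555, -3.801, -3.508, -1.462, 0}
xmin=0, ymin=-5.555, xmax=18.17, ymax=0

Answer: 0 -5.555 18.17 0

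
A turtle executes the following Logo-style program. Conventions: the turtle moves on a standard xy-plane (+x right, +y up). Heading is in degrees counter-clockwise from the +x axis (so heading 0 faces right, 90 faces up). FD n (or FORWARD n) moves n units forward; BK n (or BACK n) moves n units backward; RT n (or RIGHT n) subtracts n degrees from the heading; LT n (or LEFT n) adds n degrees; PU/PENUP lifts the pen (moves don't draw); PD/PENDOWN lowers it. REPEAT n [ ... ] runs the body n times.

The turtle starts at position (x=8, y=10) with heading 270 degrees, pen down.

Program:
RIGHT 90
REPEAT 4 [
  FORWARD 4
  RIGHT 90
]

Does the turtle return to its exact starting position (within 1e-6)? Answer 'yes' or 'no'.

Executing turtle program step by step:
Start: pos=(8,10), heading=270, pen down
RT 90: heading 270 -> 180
REPEAT 4 [
  -- iteration 1/4 --
  FD 4: (8,10) -> (4,10) [heading=180, draw]
  RT 90: heading 180 -> 90
  -- iteration 2/4 --
  FD 4: (4,10) -> (4,14) [heading=90, draw]
  RT 90: heading 90 -> 0
  -- iteration 3/4 --
  FD 4: (4,14) -> (8,14) [heading=0, draw]
  RT 90: heading 0 -> 270
  -- iteration 4/4 --
  FD 4: (8,14) -> (8,10) [heading=270, draw]
  RT 90: heading 270 -> 180
]
Final: pos=(8,10), heading=180, 4 segment(s) drawn

Start position: (8, 10)
Final position: (8, 10)
Distance = 0; < 1e-6 -> CLOSED

Answer: yes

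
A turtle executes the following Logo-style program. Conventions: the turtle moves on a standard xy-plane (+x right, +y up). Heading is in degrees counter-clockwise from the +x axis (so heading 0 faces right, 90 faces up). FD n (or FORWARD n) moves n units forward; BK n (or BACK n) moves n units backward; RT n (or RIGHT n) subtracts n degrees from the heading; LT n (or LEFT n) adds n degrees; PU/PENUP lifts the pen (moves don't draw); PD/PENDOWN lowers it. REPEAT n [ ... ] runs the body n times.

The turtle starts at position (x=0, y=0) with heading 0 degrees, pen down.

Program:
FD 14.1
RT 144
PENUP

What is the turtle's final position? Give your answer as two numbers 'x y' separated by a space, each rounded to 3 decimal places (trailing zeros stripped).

Executing turtle program step by step:
Start: pos=(0,0), heading=0, pen down
FD 14.1: (0,0) -> (14.1,0) [heading=0, draw]
RT 144: heading 0 -> 216
PU: pen up
Final: pos=(14.1,0), heading=216, 1 segment(s) drawn

Answer: 14.1 0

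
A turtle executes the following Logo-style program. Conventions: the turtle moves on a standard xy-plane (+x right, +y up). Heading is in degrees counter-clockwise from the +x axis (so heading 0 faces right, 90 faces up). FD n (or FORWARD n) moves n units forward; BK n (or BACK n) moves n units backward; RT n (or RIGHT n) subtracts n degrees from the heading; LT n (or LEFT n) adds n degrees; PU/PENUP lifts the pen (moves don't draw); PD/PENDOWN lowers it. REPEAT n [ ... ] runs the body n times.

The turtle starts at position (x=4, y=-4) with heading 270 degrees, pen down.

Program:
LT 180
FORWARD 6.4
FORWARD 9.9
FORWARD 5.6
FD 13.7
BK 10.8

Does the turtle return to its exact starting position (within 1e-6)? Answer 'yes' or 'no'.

Answer: no

Derivation:
Executing turtle program step by step:
Start: pos=(4,-4), heading=270, pen down
LT 180: heading 270 -> 90
FD 6.4: (4,-4) -> (4,2.4) [heading=90, draw]
FD 9.9: (4,2.4) -> (4,12.3) [heading=90, draw]
FD 5.6: (4,12.3) -> (4,17.9) [heading=90, draw]
FD 13.7: (4,17.9) -> (4,31.6) [heading=90, draw]
BK 10.8: (4,31.6) -> (4,20.8) [heading=90, draw]
Final: pos=(4,20.8), heading=90, 5 segment(s) drawn

Start position: (4, -4)
Final position: (4, 20.8)
Distance = 24.8; >= 1e-6 -> NOT closed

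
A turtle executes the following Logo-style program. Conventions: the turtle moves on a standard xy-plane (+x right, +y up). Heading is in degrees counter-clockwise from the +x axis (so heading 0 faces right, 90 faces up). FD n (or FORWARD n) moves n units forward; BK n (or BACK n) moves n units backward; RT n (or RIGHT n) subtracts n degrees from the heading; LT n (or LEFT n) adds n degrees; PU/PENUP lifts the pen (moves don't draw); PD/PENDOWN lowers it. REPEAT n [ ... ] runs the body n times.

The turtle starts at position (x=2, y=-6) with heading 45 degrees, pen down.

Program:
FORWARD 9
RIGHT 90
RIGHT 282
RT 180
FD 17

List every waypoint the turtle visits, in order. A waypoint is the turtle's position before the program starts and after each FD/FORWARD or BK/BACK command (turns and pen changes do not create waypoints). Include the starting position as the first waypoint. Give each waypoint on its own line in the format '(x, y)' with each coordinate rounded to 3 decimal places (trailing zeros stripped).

Executing turtle program step by step:
Start: pos=(2,-6), heading=45, pen down
FD 9: (2,-6) -> (8.364,0.364) [heading=45, draw]
RT 90: heading 45 -> 315
RT 282: heading 315 -> 33
RT 180: heading 33 -> 213
FD 17: (8.364,0.364) -> (-5.893,-8.895) [heading=213, draw]
Final: pos=(-5.893,-8.895), heading=213, 2 segment(s) drawn
Waypoints (3 total):
(2, -6)
(8.364, 0.364)
(-5.893, -8.895)

Answer: (2, -6)
(8.364, 0.364)
(-5.893, -8.895)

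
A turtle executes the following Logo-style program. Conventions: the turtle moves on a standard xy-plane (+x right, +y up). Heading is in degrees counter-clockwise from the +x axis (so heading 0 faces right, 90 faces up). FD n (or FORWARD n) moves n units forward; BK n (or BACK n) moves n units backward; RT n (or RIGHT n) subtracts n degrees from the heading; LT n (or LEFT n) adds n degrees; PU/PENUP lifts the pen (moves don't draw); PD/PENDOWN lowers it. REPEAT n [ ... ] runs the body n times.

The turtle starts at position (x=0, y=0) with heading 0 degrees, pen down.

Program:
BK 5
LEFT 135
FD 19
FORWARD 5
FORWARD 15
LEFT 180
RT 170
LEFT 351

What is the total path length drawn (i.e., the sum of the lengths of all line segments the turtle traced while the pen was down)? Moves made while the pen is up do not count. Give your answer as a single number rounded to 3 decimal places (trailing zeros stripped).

Executing turtle program step by step:
Start: pos=(0,0), heading=0, pen down
BK 5: (0,0) -> (-5,0) [heading=0, draw]
LT 135: heading 0 -> 135
FD 19: (-5,0) -> (-18.435,13.435) [heading=135, draw]
FD 5: (-18.435,13.435) -> (-21.971,16.971) [heading=135, draw]
FD 15: (-21.971,16.971) -> (-32.577,27.577) [heading=135, draw]
LT 180: heading 135 -> 315
RT 170: heading 315 -> 145
LT 351: heading 145 -> 136
Final: pos=(-32.577,27.577), heading=136, 4 segment(s) drawn

Segment lengths:
  seg 1: (0,0) -> (-5,0), length = 5
  seg 2: (-5,0) -> (-18.435,13.435), length = 19
  seg 3: (-18.435,13.435) -> (-21.971,16.971), length = 5
  seg 4: (-21.971,16.971) -> (-32.577,27.577), length = 15
Total = 44

Answer: 44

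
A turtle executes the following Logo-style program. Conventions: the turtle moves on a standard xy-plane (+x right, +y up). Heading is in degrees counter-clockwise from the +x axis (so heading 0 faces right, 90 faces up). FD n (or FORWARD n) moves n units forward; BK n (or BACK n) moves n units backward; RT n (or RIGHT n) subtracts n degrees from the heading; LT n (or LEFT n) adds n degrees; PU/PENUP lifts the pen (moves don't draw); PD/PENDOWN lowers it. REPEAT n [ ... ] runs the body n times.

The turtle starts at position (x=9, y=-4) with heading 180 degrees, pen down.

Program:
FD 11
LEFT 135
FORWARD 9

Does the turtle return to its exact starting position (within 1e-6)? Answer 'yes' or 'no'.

Answer: no

Derivation:
Executing turtle program step by step:
Start: pos=(9,-4), heading=180, pen down
FD 11: (9,-4) -> (-2,-4) [heading=180, draw]
LT 135: heading 180 -> 315
FD 9: (-2,-4) -> (4.364,-10.364) [heading=315, draw]
Final: pos=(4.364,-10.364), heading=315, 2 segment(s) drawn

Start position: (9, -4)
Final position: (4.364, -10.364)
Distance = 7.874; >= 1e-6 -> NOT closed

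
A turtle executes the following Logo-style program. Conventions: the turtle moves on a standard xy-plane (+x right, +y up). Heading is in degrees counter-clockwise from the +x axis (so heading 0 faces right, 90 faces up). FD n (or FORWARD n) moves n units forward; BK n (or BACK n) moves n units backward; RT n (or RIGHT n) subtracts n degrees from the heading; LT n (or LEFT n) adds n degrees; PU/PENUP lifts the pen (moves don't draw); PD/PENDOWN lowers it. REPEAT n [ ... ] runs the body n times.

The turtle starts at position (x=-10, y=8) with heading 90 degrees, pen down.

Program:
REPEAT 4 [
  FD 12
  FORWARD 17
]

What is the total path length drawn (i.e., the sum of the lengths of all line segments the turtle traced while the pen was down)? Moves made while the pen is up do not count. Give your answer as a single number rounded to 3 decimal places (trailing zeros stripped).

Executing turtle program step by step:
Start: pos=(-10,8), heading=90, pen down
REPEAT 4 [
  -- iteration 1/4 --
  FD 12: (-10,8) -> (-10,20) [heading=90, draw]
  FD 17: (-10,20) -> (-10,37) [heading=90, draw]
  -- iteration 2/4 --
  FD 12: (-10,37) -> (-10,49) [heading=90, draw]
  FD 17: (-10,49) -> (-10,66) [heading=90, draw]
  -- iteration 3/4 --
  FD 12: (-10,66) -> (-10,78) [heading=90, draw]
  FD 17: (-10,78) -> (-10,95) [heading=90, draw]
  -- iteration 4/4 --
  FD 12: (-10,95) -> (-10,107) [heading=90, draw]
  FD 17: (-10,107) -> (-10,124) [heading=90, draw]
]
Final: pos=(-10,124), heading=90, 8 segment(s) drawn

Segment lengths:
  seg 1: (-10,8) -> (-10,20), length = 12
  seg 2: (-10,20) -> (-10,37), length = 17
  seg 3: (-10,37) -> (-10,49), length = 12
  seg 4: (-10,49) -> (-10,66), length = 17
  seg 5: (-10,66) -> (-10,78), length = 12
  seg 6: (-10,78) -> (-10,95), length = 17
  seg 7: (-10,95) -> (-10,107), length = 12
  seg 8: (-10,107) -> (-10,124), length = 17
Total = 116

Answer: 116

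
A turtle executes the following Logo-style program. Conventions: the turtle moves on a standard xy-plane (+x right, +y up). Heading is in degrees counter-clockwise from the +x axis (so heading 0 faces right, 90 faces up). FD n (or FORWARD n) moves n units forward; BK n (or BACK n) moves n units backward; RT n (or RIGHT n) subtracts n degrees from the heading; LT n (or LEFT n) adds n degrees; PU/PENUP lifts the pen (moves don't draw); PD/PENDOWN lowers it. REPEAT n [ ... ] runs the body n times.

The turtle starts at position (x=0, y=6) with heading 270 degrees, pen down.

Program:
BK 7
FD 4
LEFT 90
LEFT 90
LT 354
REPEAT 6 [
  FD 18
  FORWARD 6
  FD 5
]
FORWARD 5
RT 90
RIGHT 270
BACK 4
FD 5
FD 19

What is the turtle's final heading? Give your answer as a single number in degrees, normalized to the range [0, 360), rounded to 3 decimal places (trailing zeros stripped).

Executing turtle program step by step:
Start: pos=(0,6), heading=270, pen down
BK 7: (0,6) -> (0,13) [heading=270, draw]
FD 4: (0,13) -> (0,9) [heading=270, draw]
LT 90: heading 270 -> 0
LT 90: heading 0 -> 90
LT 354: heading 90 -> 84
REPEAT 6 [
  -- iteration 1/6 --
  FD 18: (0,9) -> (1.882,26.901) [heading=84, draw]
  FD 6: (1.882,26.901) -> (2.509,32.869) [heading=84, draw]
  FD 5: (2.509,32.869) -> (3.031,37.841) [heading=84, draw]
  -- iteration 2/6 --
  FD 18: (3.031,37.841) -> (4.913,55.743) [heading=84, draw]
  FD 6: (4.913,55.743) -> (5.54,61.71) [heading=84, draw]
  FD 5: (5.54,61.71) -> (6.063,66.682) [heading=84, draw]
  -- iteration 3/6 --
  FD 18: (6.063,66.682) -> (7.944,84.584) [heading=84, draw]
  FD 6: (7.944,84.584) -> (8.571,90.551) [heading=84, draw]
  FD 5: (8.571,90.551) -> (9.094,95.523) [heading=84, draw]
  -- iteration 4/6 --
  FD 18: (9.094,95.523) -> (10.975,113.425) [heading=84, draw]
  FD 6: (10.975,113.425) -> (11.603,119.392) [heading=84, draw]
  FD 5: (11.603,119.392) -> (12.125,124.365) [heading=84, draw]
  -- iteration 5/6 --
  FD 18: (12.125,124.365) -> (14.007,142.266) [heading=84, draw]
  FD 6: (14.007,142.266) -> (14.634,148.233) [heading=84, draw]
  FD 5: (14.634,148.233) -> (15.157,153.206) [heading=84, draw]
  -- iteration 6/6 --
  FD 18: (15.157,153.206) -> (17.038,171.107) [heading=84, draw]
  FD 6: (17.038,171.107) -> (17.665,177.074) [heading=84, draw]
  FD 5: (17.665,177.074) -> (18.188,182.047) [heading=84, draw]
]
FD 5: (18.188,182.047) -> (18.711,187.019) [heading=84, draw]
RT 90: heading 84 -> 354
RT 270: heading 354 -> 84
BK 4: (18.711,187.019) -> (18.292,183.041) [heading=84, draw]
FD 5: (18.292,183.041) -> (18.815,188.014) [heading=84, draw]
FD 19: (18.815,188.014) -> (20.801,206.91) [heading=84, draw]
Final: pos=(20.801,206.91), heading=84, 24 segment(s) drawn

Answer: 84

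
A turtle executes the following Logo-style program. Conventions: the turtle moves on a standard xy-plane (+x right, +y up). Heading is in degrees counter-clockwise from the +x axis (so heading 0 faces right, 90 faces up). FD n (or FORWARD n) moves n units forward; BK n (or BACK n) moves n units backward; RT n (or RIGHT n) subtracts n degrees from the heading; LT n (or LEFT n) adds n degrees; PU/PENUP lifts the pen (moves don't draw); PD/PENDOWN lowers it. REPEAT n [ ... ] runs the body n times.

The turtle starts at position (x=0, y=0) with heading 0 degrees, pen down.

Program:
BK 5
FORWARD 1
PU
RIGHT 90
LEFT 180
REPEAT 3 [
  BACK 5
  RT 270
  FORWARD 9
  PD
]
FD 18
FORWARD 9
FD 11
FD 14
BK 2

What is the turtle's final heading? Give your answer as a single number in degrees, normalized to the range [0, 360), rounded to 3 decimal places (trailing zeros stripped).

Executing turtle program step by step:
Start: pos=(0,0), heading=0, pen down
BK 5: (0,0) -> (-5,0) [heading=0, draw]
FD 1: (-5,0) -> (-4,0) [heading=0, draw]
PU: pen up
RT 90: heading 0 -> 270
LT 180: heading 270 -> 90
REPEAT 3 [
  -- iteration 1/3 --
  BK 5: (-4,0) -> (-4,-5) [heading=90, move]
  RT 270: heading 90 -> 180
  FD 9: (-4,-5) -> (-13,-5) [heading=180, move]
  PD: pen down
  -- iteration 2/3 --
  BK 5: (-13,-5) -> (-8,-5) [heading=180, draw]
  RT 270: heading 180 -> 270
  FD 9: (-8,-5) -> (-8,-14) [heading=270, draw]
  PD: pen down
  -- iteration 3/3 --
  BK 5: (-8,-14) -> (-8,-9) [heading=270, draw]
  RT 270: heading 270 -> 0
  FD 9: (-8,-9) -> (1,-9) [heading=0, draw]
  PD: pen down
]
FD 18: (1,-9) -> (19,-9) [heading=0, draw]
FD 9: (19,-9) -> (28,-9) [heading=0, draw]
FD 11: (28,-9) -> (39,-9) [heading=0, draw]
FD 14: (39,-9) -> (53,-9) [heading=0, draw]
BK 2: (53,-9) -> (51,-9) [heading=0, draw]
Final: pos=(51,-9), heading=0, 11 segment(s) drawn

Answer: 0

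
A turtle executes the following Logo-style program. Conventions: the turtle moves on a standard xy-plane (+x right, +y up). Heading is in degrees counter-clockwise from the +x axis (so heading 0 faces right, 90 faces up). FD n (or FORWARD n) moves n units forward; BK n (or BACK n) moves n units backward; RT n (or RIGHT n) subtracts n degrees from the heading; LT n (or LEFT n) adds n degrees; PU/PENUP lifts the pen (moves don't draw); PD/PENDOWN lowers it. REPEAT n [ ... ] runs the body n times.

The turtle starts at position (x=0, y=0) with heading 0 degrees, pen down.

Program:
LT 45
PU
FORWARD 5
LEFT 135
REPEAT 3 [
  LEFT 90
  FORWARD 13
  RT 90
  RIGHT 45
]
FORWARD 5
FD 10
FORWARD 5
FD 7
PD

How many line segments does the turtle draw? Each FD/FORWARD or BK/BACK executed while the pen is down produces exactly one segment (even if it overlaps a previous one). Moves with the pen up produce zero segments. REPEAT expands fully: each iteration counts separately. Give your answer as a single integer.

Answer: 0

Derivation:
Executing turtle program step by step:
Start: pos=(0,0), heading=0, pen down
LT 45: heading 0 -> 45
PU: pen up
FD 5: (0,0) -> (3.536,3.536) [heading=45, move]
LT 135: heading 45 -> 180
REPEAT 3 [
  -- iteration 1/3 --
  LT 90: heading 180 -> 270
  FD 13: (3.536,3.536) -> (3.536,-9.464) [heading=270, move]
  RT 90: heading 270 -> 180
  RT 45: heading 180 -> 135
  -- iteration 2/3 --
  LT 90: heading 135 -> 225
  FD 13: (3.536,-9.464) -> (-5.657,-18.657) [heading=225, move]
  RT 90: heading 225 -> 135
  RT 45: heading 135 -> 90
  -- iteration 3/3 --
  LT 90: heading 90 -> 180
  FD 13: (-5.657,-18.657) -> (-18.657,-18.657) [heading=180, move]
  RT 90: heading 180 -> 90
  RT 45: heading 90 -> 45
]
FD 5: (-18.657,-18.657) -> (-15.121,-15.121) [heading=45, move]
FD 10: (-15.121,-15.121) -> (-8.05,-8.05) [heading=45, move]
FD 5: (-8.05,-8.05) -> (-4.515,-4.515) [heading=45, move]
FD 7: (-4.515,-4.515) -> (0.435,0.435) [heading=45, move]
PD: pen down
Final: pos=(0.435,0.435), heading=45, 0 segment(s) drawn
Segments drawn: 0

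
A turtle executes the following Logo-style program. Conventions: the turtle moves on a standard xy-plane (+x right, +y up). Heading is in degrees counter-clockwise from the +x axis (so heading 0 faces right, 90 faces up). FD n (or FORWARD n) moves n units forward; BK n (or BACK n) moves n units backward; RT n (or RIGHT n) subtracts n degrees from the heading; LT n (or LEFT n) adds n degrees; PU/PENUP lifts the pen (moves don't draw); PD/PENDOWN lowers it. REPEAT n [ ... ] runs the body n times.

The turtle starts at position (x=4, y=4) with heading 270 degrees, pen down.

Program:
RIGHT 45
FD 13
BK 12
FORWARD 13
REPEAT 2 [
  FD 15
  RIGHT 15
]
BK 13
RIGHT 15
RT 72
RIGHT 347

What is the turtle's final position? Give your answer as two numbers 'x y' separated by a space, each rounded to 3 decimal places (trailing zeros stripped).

Answer: -16.939 -20.641

Derivation:
Executing turtle program step by step:
Start: pos=(4,4), heading=270, pen down
RT 45: heading 270 -> 225
FD 13: (4,4) -> (-5.192,-5.192) [heading=225, draw]
BK 12: (-5.192,-5.192) -> (3.293,3.293) [heading=225, draw]
FD 13: (3.293,3.293) -> (-5.899,-5.899) [heading=225, draw]
REPEAT 2 [
  -- iteration 1/2 --
  FD 15: (-5.899,-5.899) -> (-16.506,-16.506) [heading=225, draw]
  RT 15: heading 225 -> 210
  -- iteration 2/2 --
  FD 15: (-16.506,-16.506) -> (-29.496,-24.006) [heading=210, draw]
  RT 15: heading 210 -> 195
]
BK 13: (-29.496,-24.006) -> (-16.939,-20.641) [heading=195, draw]
RT 15: heading 195 -> 180
RT 72: heading 180 -> 108
RT 347: heading 108 -> 121
Final: pos=(-16.939,-20.641), heading=121, 6 segment(s) drawn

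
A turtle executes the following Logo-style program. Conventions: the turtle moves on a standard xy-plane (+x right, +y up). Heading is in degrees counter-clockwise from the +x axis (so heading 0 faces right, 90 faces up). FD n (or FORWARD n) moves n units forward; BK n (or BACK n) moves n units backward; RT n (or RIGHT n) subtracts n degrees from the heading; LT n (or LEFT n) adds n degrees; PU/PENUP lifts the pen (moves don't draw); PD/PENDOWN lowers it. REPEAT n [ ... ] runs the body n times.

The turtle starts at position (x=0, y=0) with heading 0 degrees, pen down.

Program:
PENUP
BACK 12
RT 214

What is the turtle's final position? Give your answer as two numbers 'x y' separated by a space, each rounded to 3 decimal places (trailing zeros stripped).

Answer: -12 0

Derivation:
Executing turtle program step by step:
Start: pos=(0,0), heading=0, pen down
PU: pen up
BK 12: (0,0) -> (-12,0) [heading=0, move]
RT 214: heading 0 -> 146
Final: pos=(-12,0), heading=146, 0 segment(s) drawn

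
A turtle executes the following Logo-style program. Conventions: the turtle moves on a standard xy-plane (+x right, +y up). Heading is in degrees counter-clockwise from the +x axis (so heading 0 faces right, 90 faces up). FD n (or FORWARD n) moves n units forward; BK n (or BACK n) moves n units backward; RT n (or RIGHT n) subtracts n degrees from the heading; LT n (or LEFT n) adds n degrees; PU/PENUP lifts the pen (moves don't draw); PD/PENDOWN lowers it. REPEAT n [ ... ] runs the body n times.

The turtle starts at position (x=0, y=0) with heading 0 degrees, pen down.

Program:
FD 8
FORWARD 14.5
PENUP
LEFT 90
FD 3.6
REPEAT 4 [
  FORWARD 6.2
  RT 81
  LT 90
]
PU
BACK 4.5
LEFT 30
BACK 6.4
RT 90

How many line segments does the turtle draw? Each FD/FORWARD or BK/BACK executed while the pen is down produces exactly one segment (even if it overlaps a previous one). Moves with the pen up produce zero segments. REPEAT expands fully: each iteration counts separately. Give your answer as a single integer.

Answer: 2

Derivation:
Executing turtle program step by step:
Start: pos=(0,0), heading=0, pen down
FD 8: (0,0) -> (8,0) [heading=0, draw]
FD 14.5: (8,0) -> (22.5,0) [heading=0, draw]
PU: pen up
LT 90: heading 0 -> 90
FD 3.6: (22.5,0) -> (22.5,3.6) [heading=90, move]
REPEAT 4 [
  -- iteration 1/4 --
  FD 6.2: (22.5,3.6) -> (22.5,9.8) [heading=90, move]
  RT 81: heading 90 -> 9
  LT 90: heading 9 -> 99
  -- iteration 2/4 --
  FD 6.2: (22.5,9.8) -> (21.53,15.924) [heading=99, move]
  RT 81: heading 99 -> 18
  LT 90: heading 18 -> 108
  -- iteration 3/4 --
  FD 6.2: (21.53,15.924) -> (19.614,21.82) [heading=108, move]
  RT 81: heading 108 -> 27
  LT 90: heading 27 -> 117
  -- iteration 4/4 --
  FD 6.2: (19.614,21.82) -> (16.799,27.344) [heading=117, move]
  RT 81: heading 117 -> 36
  LT 90: heading 36 -> 126
]
PU: pen up
BK 4.5: (16.799,27.344) -> (19.444,23.704) [heading=126, move]
LT 30: heading 126 -> 156
BK 6.4: (19.444,23.704) -> (25.291,21.101) [heading=156, move]
RT 90: heading 156 -> 66
Final: pos=(25.291,21.101), heading=66, 2 segment(s) drawn
Segments drawn: 2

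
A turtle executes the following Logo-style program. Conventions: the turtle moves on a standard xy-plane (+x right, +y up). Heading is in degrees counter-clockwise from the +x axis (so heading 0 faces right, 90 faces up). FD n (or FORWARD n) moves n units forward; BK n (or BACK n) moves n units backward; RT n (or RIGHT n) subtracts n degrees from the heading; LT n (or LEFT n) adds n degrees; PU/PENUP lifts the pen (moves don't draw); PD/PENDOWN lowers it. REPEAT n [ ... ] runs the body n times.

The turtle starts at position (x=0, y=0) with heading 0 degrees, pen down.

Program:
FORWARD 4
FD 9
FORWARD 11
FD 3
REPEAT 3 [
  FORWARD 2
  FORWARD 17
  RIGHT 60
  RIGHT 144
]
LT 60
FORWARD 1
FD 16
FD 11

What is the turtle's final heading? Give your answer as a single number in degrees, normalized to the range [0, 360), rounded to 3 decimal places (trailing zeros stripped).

Executing turtle program step by step:
Start: pos=(0,0), heading=0, pen down
FD 4: (0,0) -> (4,0) [heading=0, draw]
FD 9: (4,0) -> (13,0) [heading=0, draw]
FD 11: (13,0) -> (24,0) [heading=0, draw]
FD 3: (24,0) -> (27,0) [heading=0, draw]
REPEAT 3 [
  -- iteration 1/3 --
  FD 2: (27,0) -> (29,0) [heading=0, draw]
  FD 17: (29,0) -> (46,0) [heading=0, draw]
  RT 60: heading 0 -> 300
  RT 144: heading 300 -> 156
  -- iteration 2/3 --
  FD 2: (46,0) -> (44.173,0.813) [heading=156, draw]
  FD 17: (44.173,0.813) -> (28.643,7.728) [heading=156, draw]
  RT 60: heading 156 -> 96
  RT 144: heading 96 -> 312
  -- iteration 3/3 --
  FD 2: (28.643,7.728) -> (29.981,6.242) [heading=312, draw]
  FD 17: (29.981,6.242) -> (41.356,-6.392) [heading=312, draw]
  RT 60: heading 312 -> 252
  RT 144: heading 252 -> 108
]
LT 60: heading 108 -> 168
FD 1: (41.356,-6.392) -> (40.378,-6.184) [heading=168, draw]
FD 16: (40.378,-6.184) -> (24.728,-2.857) [heading=168, draw]
FD 11: (24.728,-2.857) -> (13.968,-0.57) [heading=168, draw]
Final: pos=(13.968,-0.57), heading=168, 13 segment(s) drawn

Answer: 168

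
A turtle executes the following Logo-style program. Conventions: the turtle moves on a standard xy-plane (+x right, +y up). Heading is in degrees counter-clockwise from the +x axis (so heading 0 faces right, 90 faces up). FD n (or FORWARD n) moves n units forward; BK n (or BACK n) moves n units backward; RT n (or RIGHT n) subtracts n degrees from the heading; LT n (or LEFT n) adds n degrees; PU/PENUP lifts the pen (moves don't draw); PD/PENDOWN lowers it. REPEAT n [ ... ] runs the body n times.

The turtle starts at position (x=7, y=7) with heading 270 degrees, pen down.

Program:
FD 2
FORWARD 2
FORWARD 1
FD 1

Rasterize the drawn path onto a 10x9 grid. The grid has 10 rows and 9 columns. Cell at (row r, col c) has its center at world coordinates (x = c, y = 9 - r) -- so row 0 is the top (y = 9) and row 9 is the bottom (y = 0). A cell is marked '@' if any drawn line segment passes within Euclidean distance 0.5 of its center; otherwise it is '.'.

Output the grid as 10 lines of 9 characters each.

Answer: .........
.........
.......@.
.......@.
.......@.
.......@.
.......@.
.......@.
.......@.
.........

Derivation:
Segment 0: (7,7) -> (7,5)
Segment 1: (7,5) -> (7,3)
Segment 2: (7,3) -> (7,2)
Segment 3: (7,2) -> (7,1)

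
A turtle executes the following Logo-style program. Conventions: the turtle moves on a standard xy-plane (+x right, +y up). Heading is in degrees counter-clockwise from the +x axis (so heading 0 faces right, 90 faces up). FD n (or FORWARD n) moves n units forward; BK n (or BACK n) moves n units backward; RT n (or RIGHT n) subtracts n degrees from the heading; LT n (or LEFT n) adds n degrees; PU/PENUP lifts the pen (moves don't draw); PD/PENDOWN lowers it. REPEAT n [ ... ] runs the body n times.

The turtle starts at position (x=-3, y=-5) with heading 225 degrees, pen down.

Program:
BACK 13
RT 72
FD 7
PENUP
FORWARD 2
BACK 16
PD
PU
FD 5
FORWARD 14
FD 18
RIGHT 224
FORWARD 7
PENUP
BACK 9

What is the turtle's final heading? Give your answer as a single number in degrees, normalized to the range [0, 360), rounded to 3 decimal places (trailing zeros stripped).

Answer: 289

Derivation:
Executing turtle program step by step:
Start: pos=(-3,-5), heading=225, pen down
BK 13: (-3,-5) -> (6.192,4.192) [heading=225, draw]
RT 72: heading 225 -> 153
FD 7: (6.192,4.192) -> (-0.045,7.37) [heading=153, draw]
PU: pen up
FD 2: (-0.045,7.37) -> (-1.827,8.278) [heading=153, move]
BK 16: (-1.827,8.278) -> (12.429,1.014) [heading=153, move]
PD: pen down
PU: pen up
FD 5: (12.429,1.014) -> (7.974,3.284) [heading=153, move]
FD 14: (7.974,3.284) -> (-4.5,9.64) [heading=153, move]
FD 18: (-4.5,9.64) -> (-20.538,17.812) [heading=153, move]
RT 224: heading 153 -> 289
FD 7: (-20.538,17.812) -> (-18.259,11.193) [heading=289, move]
PU: pen up
BK 9: (-18.259,11.193) -> (-21.189,19.703) [heading=289, move]
Final: pos=(-21.189,19.703), heading=289, 2 segment(s) drawn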